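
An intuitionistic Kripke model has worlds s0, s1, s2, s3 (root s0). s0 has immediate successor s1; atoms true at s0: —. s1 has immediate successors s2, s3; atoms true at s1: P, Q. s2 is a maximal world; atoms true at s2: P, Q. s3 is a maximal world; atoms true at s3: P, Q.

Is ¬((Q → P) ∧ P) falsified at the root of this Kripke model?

s0 ⊮ ¬((Q → P) ∧ P) since s1 is accessible from s0 and s1 ⊩ (Q → P) ∧ P.
s1 ⊩ (Q → P) ∧ P since s1 forces both conjuncts.
So the root s0 does not force ¬((Q → P) ∧ P); the model is a countermodel.

Yes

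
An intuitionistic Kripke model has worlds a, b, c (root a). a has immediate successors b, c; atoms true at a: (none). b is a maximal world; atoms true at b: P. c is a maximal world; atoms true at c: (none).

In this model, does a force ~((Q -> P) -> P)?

a ||-/- ~((Q -> P) -> P) since b is accessible from a and b ||- (Q -> P) -> P.
b ||- (Q -> P) -> P: every world accessible from b that forces Q -> P (namely b) also forces P.

No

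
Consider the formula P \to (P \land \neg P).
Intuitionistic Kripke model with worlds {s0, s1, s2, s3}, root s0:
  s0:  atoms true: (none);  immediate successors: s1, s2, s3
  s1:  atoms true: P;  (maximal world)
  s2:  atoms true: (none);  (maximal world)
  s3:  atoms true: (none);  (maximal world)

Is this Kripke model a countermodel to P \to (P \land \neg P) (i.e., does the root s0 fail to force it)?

s0 \nVdash P \to (P \land \neg P): at the accessible world s1, s1 \Vdash P but s1 \nVdash P \land \neg P.
s1 \nVdash P \land \neg P since s1 fails \neg P.
So the root s0 does not force P \to (P \land \neg P); the model is a countermodel.

Yes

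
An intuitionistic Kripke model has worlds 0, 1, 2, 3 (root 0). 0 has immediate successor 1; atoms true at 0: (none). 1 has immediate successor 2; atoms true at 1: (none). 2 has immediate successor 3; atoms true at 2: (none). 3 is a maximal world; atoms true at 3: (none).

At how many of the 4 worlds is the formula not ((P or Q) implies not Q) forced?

0

0: does not force it — 0 does not force not ((P or Q) implies not Q) since 0 is accessible from 0 and 0 forces (P or Q) implies not Q.
1: does not force it.
2: does not force it.
3: does not force it.
Worlds forcing the formula: { }.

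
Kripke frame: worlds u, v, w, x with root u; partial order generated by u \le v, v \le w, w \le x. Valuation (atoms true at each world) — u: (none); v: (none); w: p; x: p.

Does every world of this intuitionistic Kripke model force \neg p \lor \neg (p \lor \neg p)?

Not every world: u \nVdash \neg p \lor \neg (p \lor \neg p).
u \nVdash \neg p \lor \neg (p \lor \neg p): neither disjunct is forced at u.
u \nVdash \neg p since w is accessible from u and w \Vdash p.

No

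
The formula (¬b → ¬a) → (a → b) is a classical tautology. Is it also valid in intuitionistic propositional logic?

No

This is the converse of contraposition, which is not intuitionistically valid.
A Kripke countermodel: worlds u0, u1; order generated by u0 ≤ u1; atoms true at each world — u0:{a}; u1:{a,b}.
u0 ⊮ (¬b → ¬a) → (a → b): already at u0 itself, u0 ⊩ ¬b → ¬a but u0 ⊮ a → b.
u0 ⊮ a → b: already at u0 itself, u0 ⊩ a but u0 ⊮ b.
u0 lacks atom b, so u0 ⊮ b.
So the root u0 does not force the formula.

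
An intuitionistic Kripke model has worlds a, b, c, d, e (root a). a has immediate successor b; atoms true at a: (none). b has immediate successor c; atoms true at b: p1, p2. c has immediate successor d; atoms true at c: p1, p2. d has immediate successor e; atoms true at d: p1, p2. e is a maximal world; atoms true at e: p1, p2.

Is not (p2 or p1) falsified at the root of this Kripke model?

a does not force not (p2 or p1) since b is accessible from a and b forces p2 or p1.
b forces p2 or p1 via the disjunct p2.
So the root a does not force not (p2 or p1); the model is a countermodel.

Yes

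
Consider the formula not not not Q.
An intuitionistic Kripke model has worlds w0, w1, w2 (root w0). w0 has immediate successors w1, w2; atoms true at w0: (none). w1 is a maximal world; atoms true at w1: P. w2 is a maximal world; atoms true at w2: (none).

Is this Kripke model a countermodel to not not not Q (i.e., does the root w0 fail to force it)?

No

w0 forces not not not Q: no world accessible from w0 forces not not Q.
So the root w0 forces not not not Q; the model is not a countermodel.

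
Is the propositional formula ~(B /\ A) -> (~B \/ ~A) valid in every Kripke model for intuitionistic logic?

This is the constructively invalid direction of De Morgan's law for conjunction, which is not intuitionistically valid.
A Kripke countermodel: worlds 0, 1, 2; order generated by 0 <= 1, 0 <= 2; atoms true at each world — 0:{}; 1:{B}; 2:{A}.
0 ||-/- ~(B /\ A) -> (~B \/ ~A): already at 0 itself, 0 ||- ~(B /\ A) but 0 ||-/- ~B \/ ~A.
0 ||-/- ~B \/ ~A: neither disjunct is forced at 0.
0 ||-/- ~B since 1 is accessible from 0 and 1 ||- B.
So the root 0 does not force the formula.

No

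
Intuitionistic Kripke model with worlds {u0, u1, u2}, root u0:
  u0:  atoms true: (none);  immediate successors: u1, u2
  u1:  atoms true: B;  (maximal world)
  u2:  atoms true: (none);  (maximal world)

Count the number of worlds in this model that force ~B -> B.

u0: does not force it — u0 ||-/- ~B -> B: at the accessible world u2, u2 ||- ~B but u2 ||-/- B.
u1: forces it.
u2: does not force it.
Worlds forcing the formula: {u1}.

1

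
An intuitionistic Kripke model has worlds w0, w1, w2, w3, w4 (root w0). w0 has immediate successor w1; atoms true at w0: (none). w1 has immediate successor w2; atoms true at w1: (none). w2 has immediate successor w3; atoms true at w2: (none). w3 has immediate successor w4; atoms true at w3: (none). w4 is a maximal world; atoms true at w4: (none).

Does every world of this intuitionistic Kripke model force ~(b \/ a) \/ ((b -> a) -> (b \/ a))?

w0 ||- ~(b \/ a) \/ ((b -> a) -> (b \/ a)) via the disjunct ~(b \/ a).
Since the root w0 forces ~(b \/ a) \/ ((b -> a) -> (b \/ a)) and forcing is persistent (monotone upward), every world forces it.

Yes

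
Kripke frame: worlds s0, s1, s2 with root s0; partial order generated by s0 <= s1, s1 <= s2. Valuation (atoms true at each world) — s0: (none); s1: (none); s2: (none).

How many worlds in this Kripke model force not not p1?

s0: does not force it — s0 does not force not not p1 since s0 is accessible from s0 and s0 forces not p1.
s1: does not force it — s1 does not force not not p1 since s1 is accessible from s1 and s1 forces not p1.
s2: does not force it.
Worlds forcing the formula: { }.

0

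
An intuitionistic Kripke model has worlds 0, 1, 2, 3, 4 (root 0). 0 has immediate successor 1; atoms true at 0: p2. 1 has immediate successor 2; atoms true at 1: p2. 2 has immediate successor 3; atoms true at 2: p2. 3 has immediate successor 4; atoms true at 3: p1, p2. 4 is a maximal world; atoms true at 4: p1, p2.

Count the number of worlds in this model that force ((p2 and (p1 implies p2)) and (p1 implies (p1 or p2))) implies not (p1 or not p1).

0: does not force it — 0 does not force ((p2 and (p1 implies p2)) and (p1 implies (p1 or p2))) implies not (p1 or not p1): already at 0 itself, 0 forces (p2 and (p1 implies p2)) and (p1 implies (p1 or p2)) but 0 does not force not (p1 or not p1).
1: does not force it — 1 does not force ((p2 and (p1 implies p2)) and (p1 implies (p1 or p2))) implies not (p1 or not p1): already at 1 itself, 1 forces (p2 and (p1 implies p2)) and (p1 implies (p1 or p2)) but 1 does not force not (p1 or not p1).
2: does not force it — 2 does not force ((p2 and (p1 implies p2)) and (p1 implies (p1 or p2))) implies not (p1 or not p1): already at 2 itself, 2 forces (p2 and (p1 implies p2)) and (p1 implies (p1 or p2)) but 2 does not force not (p1 or not p1).
3: does not force it.
4: does not force it.
Worlds forcing the formula: { }.

0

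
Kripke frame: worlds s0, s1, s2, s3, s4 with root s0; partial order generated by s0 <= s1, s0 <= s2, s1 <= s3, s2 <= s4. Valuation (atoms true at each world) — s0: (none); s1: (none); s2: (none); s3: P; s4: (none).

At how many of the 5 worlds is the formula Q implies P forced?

5

s0: forces it.
s1: forces it.
s2: forces it.
s3: forces it.
s4: forces it.
Worlds forcing the formula: {s0, s1, s2, s3, s4}.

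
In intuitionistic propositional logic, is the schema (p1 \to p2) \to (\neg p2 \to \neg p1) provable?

This is the forward direction of contraposition, which is intuitionistically derivable.
Assume p1 \to p2 and \neg p2. If p1 held then p2 would follow, contradicting \neg p2; so \neg p1.

Yes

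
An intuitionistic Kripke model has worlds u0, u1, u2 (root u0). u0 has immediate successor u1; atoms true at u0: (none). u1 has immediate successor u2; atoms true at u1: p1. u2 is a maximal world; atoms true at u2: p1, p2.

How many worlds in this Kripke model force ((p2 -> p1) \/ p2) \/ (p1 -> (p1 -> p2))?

3

u0: forces it.
u1: forces it.
u2: forces it.
Worlds forcing the formula: {u0, u1, u2}.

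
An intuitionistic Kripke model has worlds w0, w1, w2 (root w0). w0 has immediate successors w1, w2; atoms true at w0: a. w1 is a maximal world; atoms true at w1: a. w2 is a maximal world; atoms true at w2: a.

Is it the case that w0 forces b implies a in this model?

w0 forces b implies a vacuously: no world accessible from w0 forces the antecedent b.

Yes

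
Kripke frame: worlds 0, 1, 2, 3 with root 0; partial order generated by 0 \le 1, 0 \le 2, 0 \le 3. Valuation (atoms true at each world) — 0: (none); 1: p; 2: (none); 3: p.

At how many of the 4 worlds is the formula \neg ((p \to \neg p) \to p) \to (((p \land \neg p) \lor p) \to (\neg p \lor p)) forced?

4

0: forces it.
1: forces it.
2: forces it.
3: forces it.
Worlds forcing the formula: {0, 1, 2, 3}.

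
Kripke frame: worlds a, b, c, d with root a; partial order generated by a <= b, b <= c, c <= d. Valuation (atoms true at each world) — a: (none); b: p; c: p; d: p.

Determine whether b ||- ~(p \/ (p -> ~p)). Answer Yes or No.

b ||-/- ~(p \/ (p -> ~p)) since b is accessible from b and b ||- p \/ (p -> ~p).
b ||- p \/ (p -> ~p) via the disjunct p.

No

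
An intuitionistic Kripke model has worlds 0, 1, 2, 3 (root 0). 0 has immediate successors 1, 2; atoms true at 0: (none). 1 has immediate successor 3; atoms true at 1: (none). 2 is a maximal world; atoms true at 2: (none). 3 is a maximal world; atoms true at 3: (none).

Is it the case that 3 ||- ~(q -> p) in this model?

3 ||-/- ~(q -> p) since 3 is accessible from 3 and 3 ||- q -> p.
3 ||- q -> p vacuously: no world accessible from 3 forces the antecedent q.

No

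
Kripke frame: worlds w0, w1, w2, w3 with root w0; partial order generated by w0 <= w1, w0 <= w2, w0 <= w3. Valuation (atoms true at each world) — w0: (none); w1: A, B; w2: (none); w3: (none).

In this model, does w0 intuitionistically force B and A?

w0 does not force B and A since w0 fails B.

No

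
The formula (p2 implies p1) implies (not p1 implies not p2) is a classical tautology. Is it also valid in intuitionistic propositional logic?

Yes

This is the forward direction of contraposition, which is intuitionistically derivable.
Assume p2 implies p1 and not p1. If p2 held then p1 would follow, contradicting not p1; so not p2.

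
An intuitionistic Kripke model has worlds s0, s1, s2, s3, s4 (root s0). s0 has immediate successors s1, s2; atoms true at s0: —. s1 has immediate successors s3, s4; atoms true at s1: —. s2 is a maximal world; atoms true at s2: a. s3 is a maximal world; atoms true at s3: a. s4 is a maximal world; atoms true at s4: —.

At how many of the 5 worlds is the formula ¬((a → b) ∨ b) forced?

2

s0: does not force it — s0 ⊮ ¬((a → b) ∨ b) since s4 is accessible from s0 and s4 ⊩ (a → b) ∨ b.
s1: does not force it — s1 ⊮ ¬((a → b) ∨ b) since s4 is accessible from s1 and s4 ⊩ (a → b) ∨ b.
s2: forces it.
s3: forces it.
s4: does not force it.
Worlds forcing the formula: {s2, s3}.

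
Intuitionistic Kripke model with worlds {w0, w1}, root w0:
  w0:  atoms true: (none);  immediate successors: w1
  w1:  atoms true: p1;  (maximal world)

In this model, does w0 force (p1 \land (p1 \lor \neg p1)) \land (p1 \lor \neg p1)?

w0 \nVdash (p1 \land (p1 \lor \neg p1)) \land (p1 \lor \neg p1) since w0 fails p1 \land (p1 \lor \neg p1).

No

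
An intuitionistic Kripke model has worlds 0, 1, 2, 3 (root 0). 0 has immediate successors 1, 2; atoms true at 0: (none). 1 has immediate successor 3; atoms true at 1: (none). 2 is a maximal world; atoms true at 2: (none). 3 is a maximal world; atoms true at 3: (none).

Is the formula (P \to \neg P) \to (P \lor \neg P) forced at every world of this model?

0 \Vdash (P \to \neg P) \to (P \lor \neg P): every world accessible from 0 that forces P \to \neg P (namely 0, 1, 2, 3) also forces P \lor \neg P.
Since the root 0 forces (P \to \neg P) \to (P \lor \neg P) and forcing is persistent (monotone upward), every world forces it.

Yes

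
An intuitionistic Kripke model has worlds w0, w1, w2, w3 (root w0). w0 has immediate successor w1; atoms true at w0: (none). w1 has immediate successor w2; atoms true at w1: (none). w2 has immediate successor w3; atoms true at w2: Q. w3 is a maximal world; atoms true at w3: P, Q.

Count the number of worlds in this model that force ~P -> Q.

w0: forces it.
w1: forces it.
w2: forces it.
w3: forces it.
Worlds forcing the formula: {w0, w1, w2, w3}.

4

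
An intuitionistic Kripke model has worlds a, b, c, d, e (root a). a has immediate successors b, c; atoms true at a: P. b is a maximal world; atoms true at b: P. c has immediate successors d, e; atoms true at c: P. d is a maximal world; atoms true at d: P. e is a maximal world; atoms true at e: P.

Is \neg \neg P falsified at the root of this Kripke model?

No

a \Vdash \neg \neg P: no world accessible from a forces \neg P.
So the root a forces \neg \neg P; the model is not a countermodel.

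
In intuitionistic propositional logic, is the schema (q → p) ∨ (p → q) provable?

No

This is the Gödel–Dummett linearity axiom, which is not intuitionistically valid.
A Kripke countermodel: worlds u, v, w; order generated by u ≤ v, u ≤ w; atoms true at each world — u:{}; v:{q}; w:{p}.
u ⊮ (q → p) ∨ (p → q): neither disjunct is forced at u.
u ⊮ q → p: at the accessible world v, v ⊩ q but v ⊮ p.
v lacks atom p, so v ⊮ p.
So the root u does not force the formula.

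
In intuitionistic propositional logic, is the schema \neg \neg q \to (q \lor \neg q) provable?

No

This is a variant of double-negation elimination (deriving excluded middle from double negation), which is not intuitionistically valid.
A Kripke countermodel: worlds 0, 1; order generated by 0 \le 1; atoms true at each world — 0:{}; 1:{q}.
0 \nVdash \neg \neg q \to (q \lor \neg q): already at 0 itself, 0 \Vdash \neg \neg q but 0 \nVdash q \lor \neg q.
0 \nVdash q \lor \neg q: neither disjunct is forced at 0.
0 lacks atom q, so 0 \nVdash q.
So the root 0 does not force the formula.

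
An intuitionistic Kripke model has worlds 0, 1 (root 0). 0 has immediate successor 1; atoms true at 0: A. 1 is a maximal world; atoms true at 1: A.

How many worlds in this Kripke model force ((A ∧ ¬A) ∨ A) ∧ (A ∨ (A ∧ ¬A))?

2

0: forces it.
1: forces it.
Worlds forcing the formula: {0, 1}.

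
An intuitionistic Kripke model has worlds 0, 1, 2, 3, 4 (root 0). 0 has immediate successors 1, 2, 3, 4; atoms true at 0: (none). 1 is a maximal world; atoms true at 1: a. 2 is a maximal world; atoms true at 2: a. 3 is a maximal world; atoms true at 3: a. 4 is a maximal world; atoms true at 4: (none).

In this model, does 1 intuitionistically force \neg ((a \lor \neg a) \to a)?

1 \nVdash \neg ((a \lor \neg a) \to a) since 1 is accessible from 1 and 1 \Vdash (a \lor \neg a) \to a.
1 \Vdash (a \lor \neg a) \to a: every world accessible from 1 that forces a \lor \neg a (namely 1) also forces a.

No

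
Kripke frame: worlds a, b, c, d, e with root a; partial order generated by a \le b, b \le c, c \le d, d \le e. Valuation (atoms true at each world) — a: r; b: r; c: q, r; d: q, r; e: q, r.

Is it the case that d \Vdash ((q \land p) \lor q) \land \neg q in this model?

d \nVdash ((q \land p) \lor q) \land \neg q since d fails \neg q.

No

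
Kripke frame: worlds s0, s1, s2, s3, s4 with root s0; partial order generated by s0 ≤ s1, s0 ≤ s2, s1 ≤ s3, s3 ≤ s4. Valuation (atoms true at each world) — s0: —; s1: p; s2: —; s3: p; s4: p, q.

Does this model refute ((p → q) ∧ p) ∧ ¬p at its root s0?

Yes

s0 ⊮ ((p → q) ∧ p) ∧ ¬p since s0 fails (p → q) ∧ p.
So the root s0 does not force ((p → q) ∧ p) ∧ ¬p; the model is a countermodel.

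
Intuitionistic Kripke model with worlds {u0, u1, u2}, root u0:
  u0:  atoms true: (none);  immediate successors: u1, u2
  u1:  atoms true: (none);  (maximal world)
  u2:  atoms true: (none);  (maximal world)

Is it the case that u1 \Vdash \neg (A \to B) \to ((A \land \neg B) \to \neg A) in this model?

Yes

u1 \Vdash \neg (A \to B) \to ((A \land \neg B) \to \neg A) vacuously: no world accessible from u1 forces the antecedent \neg (A \to B).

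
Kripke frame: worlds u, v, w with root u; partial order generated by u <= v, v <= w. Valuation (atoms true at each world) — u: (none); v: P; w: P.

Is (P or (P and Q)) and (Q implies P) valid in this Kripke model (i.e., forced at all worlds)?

Not every world: u does not force (P or (P and Q)) and (Q implies P).
u does not force (P or (P and Q)) and (Q implies P) since u fails P or (P and Q).

No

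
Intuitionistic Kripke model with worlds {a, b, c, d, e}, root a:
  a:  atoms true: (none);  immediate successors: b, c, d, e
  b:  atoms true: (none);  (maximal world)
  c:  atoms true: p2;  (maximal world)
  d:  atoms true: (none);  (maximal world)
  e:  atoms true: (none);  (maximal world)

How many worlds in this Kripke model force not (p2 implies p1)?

1

a: does not force it — a does not force not (p2 implies p1) since b is accessible from a and b forces p2 implies p1.
b: does not force it.
c: forces it.
d: does not force it.
e: does not force it.
Worlds forcing the formula: {c}.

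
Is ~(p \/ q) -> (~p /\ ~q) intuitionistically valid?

Yes

This is a constructively valid De Morgan direction (negated disjunction to conjunction of negations), which is intuitionistically derivable.
From ~(p \/ q): if p held then p \/ q would, contradiction — so ~p; similarly ~q.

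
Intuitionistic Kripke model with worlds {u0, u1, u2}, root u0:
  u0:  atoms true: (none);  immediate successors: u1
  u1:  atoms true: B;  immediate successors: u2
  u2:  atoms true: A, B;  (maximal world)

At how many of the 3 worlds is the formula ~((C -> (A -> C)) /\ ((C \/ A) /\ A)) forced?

u0: does not force it — u0 ||-/- ~((C -> (A -> C)) /\ ((C \/ A) /\ A)) since u2 is accessible from u0 and u2 ||- (C -> (A -> C)) /\ ((C \/ A) /\ A).
u1: does not force it — u1 ||-/- ~((C -> (A -> C)) /\ ((C \/ A) /\ A)) since u2 is accessible from u1 and u2 ||- (C -> (A -> C)) /\ ((C \/ A) /\ A).
u2: does not force it.
Worlds forcing the formula: { }.

0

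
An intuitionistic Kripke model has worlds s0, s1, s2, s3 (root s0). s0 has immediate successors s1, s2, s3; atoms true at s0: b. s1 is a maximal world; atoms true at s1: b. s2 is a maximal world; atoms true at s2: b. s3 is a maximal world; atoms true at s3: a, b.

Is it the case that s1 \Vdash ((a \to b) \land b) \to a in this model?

No

s1 \nVdash ((a \to b) \land b) \to a: already at s1 itself, s1 \Vdash (a \to b) \land b but s1 \nVdash a.
s1 lacks atom a, so s1 \nVdash a.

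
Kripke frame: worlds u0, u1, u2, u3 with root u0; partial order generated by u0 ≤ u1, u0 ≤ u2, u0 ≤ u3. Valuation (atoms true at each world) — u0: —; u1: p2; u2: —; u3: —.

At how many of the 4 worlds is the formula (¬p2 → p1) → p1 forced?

2

u0: does not force it — u0 ⊮ (¬p2 → p1) → p1: at the accessible world u1, u1 ⊩ ¬p2 → p1 but u1 ⊮ p1.
u1: does not force it.
u2: forces it.
u3: forces it.
Worlds forcing the formula: {u2, u3}.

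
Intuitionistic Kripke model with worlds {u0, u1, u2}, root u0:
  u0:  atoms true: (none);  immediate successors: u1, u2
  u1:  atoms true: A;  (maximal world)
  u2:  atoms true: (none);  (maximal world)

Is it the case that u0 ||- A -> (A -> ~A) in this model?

u0 ||-/- A -> (A -> ~A): at the accessible world u1, u1 ||- A but u1 ||-/- A -> ~A.
u1 ||-/- A -> ~A: already at u1 itself, u1 ||- A but u1 ||-/- ~A.
u1 ||-/- ~A since u1 is accessible from u1 and u1 ||- A.

No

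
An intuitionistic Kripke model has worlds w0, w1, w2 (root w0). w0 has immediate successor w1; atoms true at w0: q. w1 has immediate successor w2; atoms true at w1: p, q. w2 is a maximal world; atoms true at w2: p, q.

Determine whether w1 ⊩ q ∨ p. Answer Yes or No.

Yes

w1 ⊩ q ∨ p via the disjunct q.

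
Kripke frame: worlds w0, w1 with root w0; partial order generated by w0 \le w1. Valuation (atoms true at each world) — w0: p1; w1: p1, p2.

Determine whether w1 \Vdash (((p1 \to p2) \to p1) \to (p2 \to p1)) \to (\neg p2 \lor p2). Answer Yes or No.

w1 \Vdash (((p1 \to p2) \to p1) \to (p2 \to p1)) \to (\neg p2 \lor p2): every world accessible from w1 that forces ((p1 \to p2) \to p1) \to (p2 \to p1) (namely w1) also forces \neg p2 \lor p2.

Yes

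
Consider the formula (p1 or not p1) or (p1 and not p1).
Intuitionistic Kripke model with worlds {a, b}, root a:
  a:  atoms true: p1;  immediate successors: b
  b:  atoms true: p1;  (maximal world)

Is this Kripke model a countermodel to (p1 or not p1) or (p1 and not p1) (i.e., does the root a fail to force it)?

No

a forces (p1 or not p1) or (p1 and not p1) via the disjunct p1 or not p1.
So the root a forces (p1 or not p1) or (p1 and not p1); the model is not a countermodel.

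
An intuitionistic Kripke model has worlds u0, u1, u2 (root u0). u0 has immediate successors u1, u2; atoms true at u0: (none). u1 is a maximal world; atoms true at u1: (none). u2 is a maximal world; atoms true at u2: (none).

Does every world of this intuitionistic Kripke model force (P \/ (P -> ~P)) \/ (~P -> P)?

u0 ||- (P \/ (P -> ~P)) \/ (~P -> P) via the disjunct P \/ (P -> ~P).
Since the root u0 forces (P \/ (P -> ~P)) \/ (~P -> P) and forcing is persistent (monotone upward), every world forces it.

Yes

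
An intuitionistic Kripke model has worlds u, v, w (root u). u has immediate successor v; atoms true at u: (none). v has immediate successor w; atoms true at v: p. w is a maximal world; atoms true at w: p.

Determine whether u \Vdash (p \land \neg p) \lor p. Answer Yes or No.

u \nVdash (p \land \neg p) \lor p: neither disjunct is forced at u.
u \nVdash p \land \neg p since u fails p.

No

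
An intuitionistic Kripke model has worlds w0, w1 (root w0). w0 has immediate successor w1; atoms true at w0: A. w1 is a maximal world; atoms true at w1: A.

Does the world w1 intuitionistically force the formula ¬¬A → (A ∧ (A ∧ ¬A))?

w1 ⊮ ¬¬A → (A ∧ (A ∧ ¬A)): already at w1 itself, w1 ⊩ ¬¬A but w1 ⊮ A ∧ (A ∧ ¬A).
w1 ⊮ A ∧ (A ∧ ¬A) since w1 fails A ∧ ¬A.

No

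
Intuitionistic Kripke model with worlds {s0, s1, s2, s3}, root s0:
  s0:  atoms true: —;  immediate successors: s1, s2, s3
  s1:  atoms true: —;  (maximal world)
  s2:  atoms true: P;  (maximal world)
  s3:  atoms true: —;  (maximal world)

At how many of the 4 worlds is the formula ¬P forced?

2

s0: does not force it — s0 ⊮ ¬P since s2 is accessible from s0 and s2 ⊩ P.
s1: forces it.
s2: does not force it — s2 ⊮ ¬P since s2 is accessible from s2 and s2 ⊩ P.
s3: forces it.
Worlds forcing the formula: {s1, s3}.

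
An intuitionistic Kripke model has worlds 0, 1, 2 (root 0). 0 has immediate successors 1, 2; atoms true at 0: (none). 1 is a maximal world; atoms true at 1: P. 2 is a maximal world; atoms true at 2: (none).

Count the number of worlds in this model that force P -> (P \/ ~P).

0: forces it.
1: forces it.
2: forces it.
Worlds forcing the formula: {0, 1, 2}.

3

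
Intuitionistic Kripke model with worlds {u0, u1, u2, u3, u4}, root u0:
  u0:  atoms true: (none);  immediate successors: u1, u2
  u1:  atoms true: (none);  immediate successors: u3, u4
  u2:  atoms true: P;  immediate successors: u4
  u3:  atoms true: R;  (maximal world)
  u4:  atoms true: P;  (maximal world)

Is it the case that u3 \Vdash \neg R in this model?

u3 \nVdash \neg R since u3 is accessible from u3 and u3 \Vdash R.

No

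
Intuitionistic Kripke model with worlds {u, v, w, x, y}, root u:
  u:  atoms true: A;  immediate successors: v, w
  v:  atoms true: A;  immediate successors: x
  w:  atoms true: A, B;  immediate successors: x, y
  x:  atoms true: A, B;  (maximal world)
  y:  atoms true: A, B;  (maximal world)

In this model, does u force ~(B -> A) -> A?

Yes

u ||- ~(B -> A) -> A vacuously: no world accessible from u forces the antecedent ~(B -> A).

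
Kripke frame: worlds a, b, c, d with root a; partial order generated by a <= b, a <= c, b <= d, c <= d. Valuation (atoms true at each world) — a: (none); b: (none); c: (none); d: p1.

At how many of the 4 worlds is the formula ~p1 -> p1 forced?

a: forces it.
b: forces it.
c: forces it.
d: forces it.
Worlds forcing the formula: {a, b, c, d}.

4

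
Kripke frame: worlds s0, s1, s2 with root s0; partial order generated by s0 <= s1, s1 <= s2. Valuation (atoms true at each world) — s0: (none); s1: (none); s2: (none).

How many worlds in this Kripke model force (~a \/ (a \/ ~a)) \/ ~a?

s0: forces it.
s1: forces it.
s2: forces it.
Worlds forcing the formula: {s0, s1, s2}.

3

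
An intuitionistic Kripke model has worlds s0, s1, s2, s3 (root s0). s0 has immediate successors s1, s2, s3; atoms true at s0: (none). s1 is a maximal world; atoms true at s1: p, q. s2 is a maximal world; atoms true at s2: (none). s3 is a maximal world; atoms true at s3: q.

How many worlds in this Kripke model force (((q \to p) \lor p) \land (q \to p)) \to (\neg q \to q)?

2

s0: does not force it — s0 \nVdash (((q \to p) \lor p) \land (q \to p)) \to (\neg q \to q): at the accessible world s2, s2 \Vdash ((q \to p) \lor p) \land (q \to p) but s2 \nVdash \neg q \to q.
s1: forces it.
s2: does not force it.
s3: forces it.
Worlds forcing the formula: {s1, s3}.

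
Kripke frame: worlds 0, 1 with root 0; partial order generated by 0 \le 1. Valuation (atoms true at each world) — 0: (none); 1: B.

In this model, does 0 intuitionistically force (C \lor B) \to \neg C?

Yes

0 \Vdash (C \lor B) \to \neg C: every world accessible from 0 that forces C \lor B (namely 1) also forces \neg C.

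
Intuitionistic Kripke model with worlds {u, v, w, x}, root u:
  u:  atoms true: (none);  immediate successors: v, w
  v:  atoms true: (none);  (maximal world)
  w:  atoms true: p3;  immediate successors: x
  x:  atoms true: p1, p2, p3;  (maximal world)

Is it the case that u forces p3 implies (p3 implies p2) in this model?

No

u does not force p3 implies (p3 implies p2): at the accessible world w, w forces p3 but w does not force p3 implies p2.
w does not force p3 implies p2: already at w itself, w forces p3 but w does not force p2.
w lacks atom p2, so w does not force p2.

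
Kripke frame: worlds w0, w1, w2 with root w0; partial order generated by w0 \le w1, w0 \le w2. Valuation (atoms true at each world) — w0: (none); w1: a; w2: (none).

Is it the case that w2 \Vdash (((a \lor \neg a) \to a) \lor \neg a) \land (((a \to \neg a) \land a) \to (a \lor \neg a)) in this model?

w2 \Vdash (((a \lor \neg a) \to a) \lor \neg a) \land (((a \to \neg a) \land a) \to (a \lor \neg a)) since w2 forces both conjuncts.

Yes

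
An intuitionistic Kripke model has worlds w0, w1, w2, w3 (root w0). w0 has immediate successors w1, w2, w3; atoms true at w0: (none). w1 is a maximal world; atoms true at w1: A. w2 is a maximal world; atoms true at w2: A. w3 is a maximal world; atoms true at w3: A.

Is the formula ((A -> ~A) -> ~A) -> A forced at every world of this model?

Not every world: w0 ||-/- ((A -> ~A) -> ~A) -> A.
w0 ||-/- ((A -> ~A) -> ~A) -> A: already at w0 itself, w0 ||- (A -> ~A) -> ~A but w0 ||-/- A.
w0 lacks atom A, so w0 ||-/- A.

No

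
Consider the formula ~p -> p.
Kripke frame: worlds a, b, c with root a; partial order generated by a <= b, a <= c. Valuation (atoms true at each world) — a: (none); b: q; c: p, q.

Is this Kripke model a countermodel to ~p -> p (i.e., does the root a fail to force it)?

a ||-/- ~p -> p: at the accessible world b, b ||- ~p but b ||-/- p.
b lacks atom p, so b ||-/- p.
So the root a does not force ~p -> p; the model is a countermodel.

Yes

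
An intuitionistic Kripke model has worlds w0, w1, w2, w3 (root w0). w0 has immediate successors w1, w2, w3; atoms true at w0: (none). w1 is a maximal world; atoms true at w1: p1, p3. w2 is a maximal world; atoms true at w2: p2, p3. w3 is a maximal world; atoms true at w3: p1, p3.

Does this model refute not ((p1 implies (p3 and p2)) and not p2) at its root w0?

w0 forces not ((p1 implies (p3 and p2)) and not p2): no world accessible from w0 forces (p1 implies (p3 and p2)) and not p2.
So the root w0 forces not ((p1 implies (p3 and p2)) and not p2); the model is not a countermodel.

No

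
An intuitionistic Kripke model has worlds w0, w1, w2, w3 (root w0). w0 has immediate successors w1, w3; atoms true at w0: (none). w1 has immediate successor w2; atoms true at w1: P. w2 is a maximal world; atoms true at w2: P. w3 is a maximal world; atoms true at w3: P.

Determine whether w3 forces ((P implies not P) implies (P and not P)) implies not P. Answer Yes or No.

w3 does not force ((P implies not P) implies (P and not P)) implies not P: already at w3 itself, w3 forces (P implies not P) implies (P and not P) but w3 does not force not P.
w3 does not force not P since w3 is accessible from w3 and w3 forces P.

No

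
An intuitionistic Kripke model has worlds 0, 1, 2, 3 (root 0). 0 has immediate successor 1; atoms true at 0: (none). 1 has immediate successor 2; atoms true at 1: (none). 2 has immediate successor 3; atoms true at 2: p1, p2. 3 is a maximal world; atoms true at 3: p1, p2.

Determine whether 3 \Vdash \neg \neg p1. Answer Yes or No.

3 \Vdash \neg \neg p1: no world accessible from 3 forces \neg p1.

Yes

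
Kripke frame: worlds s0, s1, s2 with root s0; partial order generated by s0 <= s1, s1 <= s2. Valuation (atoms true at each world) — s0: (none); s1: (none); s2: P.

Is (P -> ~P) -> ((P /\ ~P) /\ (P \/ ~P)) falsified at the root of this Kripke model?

s0 ||- (P -> ~P) -> ((P /\ ~P) /\ (P \/ ~P)) vacuously: no world accessible from s0 forces the antecedent P -> ~P.
So the root s0 forces (P -> ~P) -> ((P /\ ~P) /\ (P \/ ~P)); the model is not a countermodel.

No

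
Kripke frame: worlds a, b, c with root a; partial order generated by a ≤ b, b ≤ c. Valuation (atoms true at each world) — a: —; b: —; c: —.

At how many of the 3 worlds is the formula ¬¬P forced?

0

a: does not force it — a ⊮ ¬¬P since a is accessible from a and a ⊩ ¬P.
b: does not force it — b ⊮ ¬¬P since b is accessible from b and b ⊩ ¬P.
c: does not force it.
Worlds forcing the formula: { }.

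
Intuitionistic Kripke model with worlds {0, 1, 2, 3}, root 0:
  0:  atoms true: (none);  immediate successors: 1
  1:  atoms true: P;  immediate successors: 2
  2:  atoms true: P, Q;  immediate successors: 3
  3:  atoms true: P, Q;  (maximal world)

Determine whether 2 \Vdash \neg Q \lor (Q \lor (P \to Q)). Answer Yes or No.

Yes

2 \Vdash \neg Q \lor (Q \lor (P \to Q)) via the disjunct Q \lor (P \to Q).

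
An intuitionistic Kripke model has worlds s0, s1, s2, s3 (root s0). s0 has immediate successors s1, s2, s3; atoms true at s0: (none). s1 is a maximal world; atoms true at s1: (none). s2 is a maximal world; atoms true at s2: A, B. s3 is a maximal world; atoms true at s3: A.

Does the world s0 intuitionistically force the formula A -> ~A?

No

s0 ||-/- A -> ~A: at the accessible world s2, s2 ||- A but s2 ||-/- ~A.
s2 ||-/- ~A since s2 is accessible from s2 and s2 ||- A.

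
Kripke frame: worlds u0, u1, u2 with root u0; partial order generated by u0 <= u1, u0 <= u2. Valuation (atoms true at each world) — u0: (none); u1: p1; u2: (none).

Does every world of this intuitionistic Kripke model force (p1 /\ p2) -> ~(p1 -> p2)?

u0 ||- (p1 /\ p2) -> ~(p1 -> p2) vacuously: no world accessible from u0 forces the antecedent p1 /\ p2.
Since the root u0 forces (p1 /\ p2) -> ~(p1 -> p2) and forcing is persistent (monotone upward), every world forces it.

Yes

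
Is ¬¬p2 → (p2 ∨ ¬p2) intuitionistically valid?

This is a variant of double-negation elimination (deriving excluded middle from double negation), which is not intuitionistically valid.
A Kripke countermodel: worlds a, b; order generated by a ≤ b; atoms true at each world — a:{}; b:{p2}.
a ⊮ ¬¬p2 → (p2 ∨ ¬p2): already at a itself, a ⊩ ¬¬p2 but a ⊮ p2 ∨ ¬p2.
a ⊮ p2 ∨ ¬p2: neither disjunct is forced at a.
a lacks atom p2, so a ⊮ p2.
So the root a does not force the formula.

No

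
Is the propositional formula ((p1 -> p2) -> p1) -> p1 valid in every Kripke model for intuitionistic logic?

This is Peirce's law, which is not intuitionistically valid.
A Kripke countermodel: worlds s0, s1; order generated by s0 <= s1; atoms true at each world — s0:{}; s1:{p1}.
s0 ||-/- ((p1 -> p2) -> p1) -> p1: already at s0 itself, s0 ||- (p1 -> p2) -> p1 but s0 ||-/- p1.
s0 lacks atom p1, so s0 ||-/- p1.
So the root s0 does not force the formula.

No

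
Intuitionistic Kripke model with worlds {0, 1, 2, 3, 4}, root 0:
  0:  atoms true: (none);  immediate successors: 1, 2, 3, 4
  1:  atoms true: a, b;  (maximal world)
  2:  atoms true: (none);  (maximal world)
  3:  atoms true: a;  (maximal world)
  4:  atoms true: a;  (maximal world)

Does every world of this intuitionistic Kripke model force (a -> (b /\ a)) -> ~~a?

No

Not every world: 0 ||-/- (a -> (b /\ a)) -> ~~a.
0 ||-/- (a -> (b /\ a)) -> ~~a: at the accessible world 2, 2 ||- a -> (b /\ a) but 2 ||-/- ~~a.
2 ||-/- ~~a since 2 is accessible from 2 and 2 ||- ~a.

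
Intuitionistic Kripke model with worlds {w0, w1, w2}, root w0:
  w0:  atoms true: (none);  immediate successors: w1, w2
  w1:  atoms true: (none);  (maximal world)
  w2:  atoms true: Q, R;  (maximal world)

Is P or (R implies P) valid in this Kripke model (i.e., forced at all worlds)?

Not every world: w0 does not force P or (R implies P).
w0 does not force P or (R implies P): neither disjunct is forced at w0.
w0 lacks atom P, so w0 does not force P.

No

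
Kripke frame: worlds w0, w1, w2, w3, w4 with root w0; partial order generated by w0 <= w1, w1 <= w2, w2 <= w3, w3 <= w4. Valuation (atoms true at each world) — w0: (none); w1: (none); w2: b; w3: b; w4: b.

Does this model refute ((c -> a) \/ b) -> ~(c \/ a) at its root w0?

w0 ||- ((c -> a) \/ b) -> ~(c \/ a): every world accessible from w0 that forces (c -> a) \/ b (namely w0, w1, w2, w3, w4) also forces ~(c \/ a).
So the root w0 forces ((c -> a) \/ b) -> ~(c \/ a); the model is not a countermodel.

No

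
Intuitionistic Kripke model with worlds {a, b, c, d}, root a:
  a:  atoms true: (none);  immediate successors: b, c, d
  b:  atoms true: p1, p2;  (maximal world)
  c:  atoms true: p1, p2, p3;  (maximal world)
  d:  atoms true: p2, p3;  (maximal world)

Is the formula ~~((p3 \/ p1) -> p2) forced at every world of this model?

a ||- ~~((p3 \/ p1) -> p2): no world accessible from a forces ~((p3 \/ p1) -> p2).
Since the root a forces ~~((p3 \/ p1) -> p2) and forcing is persistent (monotone upward), every world forces it.

Yes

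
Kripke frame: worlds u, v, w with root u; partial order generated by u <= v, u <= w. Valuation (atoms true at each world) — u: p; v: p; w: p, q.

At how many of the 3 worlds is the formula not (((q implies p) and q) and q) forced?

u: does not force it — u does not force not (((q implies p) and q) and q) since w is accessible from u and w forces ((q implies p) and q) and q.
v: forces it.
w: does not force it — w does not force not (((q implies p) and q) and q) since w is accessible from w and w forces ((q implies p) and q) and q.
Worlds forcing the formula: {v}.

1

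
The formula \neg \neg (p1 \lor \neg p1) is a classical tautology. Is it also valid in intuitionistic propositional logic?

Yes

This is the double negation of excluded middle, which is intuitionistically derivable.
Assuming \neg (p1 \lor \neg p1): from p1 we'd get p1 \lor \neg p1, so \neg p1; but then p1 \lor \neg p1 again — contradiction. Hence \neg \neg (p1 \lor \neg p1).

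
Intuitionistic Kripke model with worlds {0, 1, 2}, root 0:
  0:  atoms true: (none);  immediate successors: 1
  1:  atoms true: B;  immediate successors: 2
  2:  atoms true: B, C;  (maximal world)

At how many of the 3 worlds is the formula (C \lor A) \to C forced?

3

0: forces it.
1: forces it.
2: forces it.
Worlds forcing the formula: {0, 1, 2}.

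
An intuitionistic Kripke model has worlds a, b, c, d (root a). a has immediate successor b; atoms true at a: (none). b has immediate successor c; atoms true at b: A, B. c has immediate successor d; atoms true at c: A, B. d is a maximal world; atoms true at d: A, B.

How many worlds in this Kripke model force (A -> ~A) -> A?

a: forces it.
b: forces it.
c: forces it.
d: forces it.
Worlds forcing the formula: {a, b, c, d}.

4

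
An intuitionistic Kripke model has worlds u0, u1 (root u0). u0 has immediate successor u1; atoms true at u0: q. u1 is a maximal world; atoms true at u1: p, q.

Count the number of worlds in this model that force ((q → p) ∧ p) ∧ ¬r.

1

u0: does not force it — u0 ⊮ ((q → p) ∧ p) ∧ ¬r since u0 fails (q → p) ∧ p.
u1: forces it.
Worlds forcing the formula: {u1}.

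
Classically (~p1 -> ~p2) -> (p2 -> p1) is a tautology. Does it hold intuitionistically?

No

This is the converse of contraposition, which is not intuitionistically valid.
A Kripke countermodel: worlds a, b; order generated by a <= b; atoms true at each world — a:{p2}; b:{p1,p2}.
a ||-/- (~p1 -> ~p2) -> (p2 -> p1): already at a itself, a ||- ~p1 -> ~p2 but a ||-/- p2 -> p1.
a ||-/- p2 -> p1: already at a itself, a ||- p2 but a ||-/- p1.
a lacks atom p1, so a ||-/- p1.
So the root a does not force the formula.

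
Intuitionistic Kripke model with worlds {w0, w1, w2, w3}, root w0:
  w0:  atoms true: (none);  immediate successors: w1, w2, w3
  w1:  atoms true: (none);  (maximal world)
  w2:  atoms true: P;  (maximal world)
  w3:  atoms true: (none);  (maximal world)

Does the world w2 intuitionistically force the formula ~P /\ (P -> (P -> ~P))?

w2 ||-/- ~P /\ (P -> (P -> ~P)) since w2 fails ~P.

No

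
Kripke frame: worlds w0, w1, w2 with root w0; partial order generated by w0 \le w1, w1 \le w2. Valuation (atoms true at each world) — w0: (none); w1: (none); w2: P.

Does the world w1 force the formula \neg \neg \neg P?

No

w1 \nVdash \neg \neg \neg P since w1 is accessible from w1 and w1 \Vdash \neg \neg P.
w1 \Vdash \neg \neg P: no world accessible from w1 forces \neg P.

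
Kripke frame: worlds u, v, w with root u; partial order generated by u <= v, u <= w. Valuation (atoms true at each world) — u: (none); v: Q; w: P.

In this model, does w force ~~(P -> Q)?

w ||-/- ~~(P -> Q) since w is accessible from w and w ||- ~(P -> Q).
w ||- ~(P -> Q): no world accessible from w forces P -> Q.

No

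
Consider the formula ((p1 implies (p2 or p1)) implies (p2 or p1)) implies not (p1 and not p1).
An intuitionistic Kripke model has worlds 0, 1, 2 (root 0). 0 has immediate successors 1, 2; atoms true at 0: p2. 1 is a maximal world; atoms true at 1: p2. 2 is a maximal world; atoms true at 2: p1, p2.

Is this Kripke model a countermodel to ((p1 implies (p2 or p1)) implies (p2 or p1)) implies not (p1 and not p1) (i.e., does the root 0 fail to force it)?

No

0 forces ((p1 implies (p2 or p1)) implies (p2 or p1)) implies not (p1 and not p1): every world accessible from 0 that forces (p1 implies (p2 or p1)) implies (p2 or p1) (namely 0, 1, 2) also forces not (p1 and not p1).
So the root 0 forces ((p1 implies (p2 or p1)) implies (p2 or p1)) implies not (p1 and not p1); the model is not a countermodel.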